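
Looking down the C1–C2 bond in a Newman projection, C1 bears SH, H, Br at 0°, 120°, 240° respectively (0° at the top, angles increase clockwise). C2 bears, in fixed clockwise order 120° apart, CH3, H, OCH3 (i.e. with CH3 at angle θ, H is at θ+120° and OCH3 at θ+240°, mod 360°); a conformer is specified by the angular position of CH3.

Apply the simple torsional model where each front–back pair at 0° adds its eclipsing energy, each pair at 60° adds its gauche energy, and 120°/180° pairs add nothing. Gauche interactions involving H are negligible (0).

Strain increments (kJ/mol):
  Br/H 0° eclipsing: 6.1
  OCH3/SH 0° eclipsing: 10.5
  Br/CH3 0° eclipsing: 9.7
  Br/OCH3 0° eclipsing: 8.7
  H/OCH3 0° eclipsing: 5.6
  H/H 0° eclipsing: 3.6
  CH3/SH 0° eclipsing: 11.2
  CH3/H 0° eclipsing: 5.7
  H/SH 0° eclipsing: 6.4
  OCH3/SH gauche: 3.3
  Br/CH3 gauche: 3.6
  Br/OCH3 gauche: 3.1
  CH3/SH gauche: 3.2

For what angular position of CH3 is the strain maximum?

CH3 at 0° (eclipsed): SH(0°)/CH3(0°) eclipsed 11.2; H(120°)/H(120°) eclipsed 3.6; Br(240°)/OCH3(240°) eclipsed 8.7 → 23.5 kJ/mol.
CH3 at 60° (staggered): SH(0°)/CH3(60°) gauche 3.2; SH(0°)/OCH3(300°) gauche 3.3; Br(240°)/OCH3(300°) gauche 3.1 → 9.6 kJ/mol.
CH3 at 120° (eclipsed): SH(0°)/OCH3(0°) eclipsed 10.5; H(120°)/CH3(120°) eclipsed 5.7; Br(240°)/H(240°) eclipsed 6.1 → 22.3 kJ/mol.
CH3 at 180° (staggered): SH(0°)/OCH3(60°) gauche 3.3; Br(240°)/CH3(180°) gauche 3.6 → 6.9 kJ/mol.
CH3 at 240° (eclipsed): SH(0°)/H(0°) eclipsed 6.4; H(120°)/OCH3(120°) eclipsed 5.6; Br(240°)/CH3(240°) eclipsed 9.7 → 21.7 kJ/mol.
CH3 at 300° (staggered): SH(0°)/CH3(300°) gauche 3.2; Br(240°)/CH3(300°) gauche 3.6; Br(240°)/OCH3(180°) gauche 3.1 → 9.9 kJ/mol.
The maximum (23.5 kJ/mol) occurs with CH3 at 0°.

0°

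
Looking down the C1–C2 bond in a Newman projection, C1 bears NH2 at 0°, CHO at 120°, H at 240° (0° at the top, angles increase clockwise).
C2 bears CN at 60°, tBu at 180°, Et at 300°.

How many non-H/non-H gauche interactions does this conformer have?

Non-H gauche pairs: NH2(0°)/CN(60°); NH2(0°)/Et(300°); CHO(120°)/CN(60°); CHO(120°)/tBu(180°) — 4 interactions.

4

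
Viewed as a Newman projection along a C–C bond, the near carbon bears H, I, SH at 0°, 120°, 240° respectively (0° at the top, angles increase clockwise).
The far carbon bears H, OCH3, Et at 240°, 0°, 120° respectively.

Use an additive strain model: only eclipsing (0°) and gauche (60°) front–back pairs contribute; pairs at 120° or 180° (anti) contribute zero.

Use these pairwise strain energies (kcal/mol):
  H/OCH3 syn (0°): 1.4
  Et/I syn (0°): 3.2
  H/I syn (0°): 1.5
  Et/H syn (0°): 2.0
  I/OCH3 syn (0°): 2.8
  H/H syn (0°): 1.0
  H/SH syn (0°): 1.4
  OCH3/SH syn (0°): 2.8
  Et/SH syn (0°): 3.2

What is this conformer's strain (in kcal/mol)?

6.0 kcal/mol

This conformer (eclipsed): H(0°)/OCH3(0°) eclipsed 1.4; I(120°)/Et(120°) eclipsed 3.2; SH(240°)/H(240°) eclipsed 1.4 → 6.0 kcal/mol.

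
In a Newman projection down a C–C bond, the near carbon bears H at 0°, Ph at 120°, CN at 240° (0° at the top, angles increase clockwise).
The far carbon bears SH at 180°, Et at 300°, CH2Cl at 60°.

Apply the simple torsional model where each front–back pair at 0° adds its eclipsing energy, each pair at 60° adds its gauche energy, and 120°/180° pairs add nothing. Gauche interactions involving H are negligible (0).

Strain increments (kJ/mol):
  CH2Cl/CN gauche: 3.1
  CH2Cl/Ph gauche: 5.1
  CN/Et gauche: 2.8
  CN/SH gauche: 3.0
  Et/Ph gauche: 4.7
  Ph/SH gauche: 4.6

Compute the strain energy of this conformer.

15.5 kJ/mol

This conformer is staggered. Ph at 120° is gauche with SH at 180° (4.6); Ph at 120° is gauche with CH2Cl at 60° (5.1); CN at 240° is gauche with SH at 180° (3.0); CN at 240° is gauche with Et at 300° (2.8). Total 15.5 kJ/mol.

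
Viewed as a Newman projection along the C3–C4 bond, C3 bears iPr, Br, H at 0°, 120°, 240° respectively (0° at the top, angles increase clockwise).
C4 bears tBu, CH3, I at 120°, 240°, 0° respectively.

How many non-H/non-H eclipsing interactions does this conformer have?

Non-H eclipsing pairs: iPr(0°)/I(0°); Br(120°)/tBu(120°) — 2 interactions.

2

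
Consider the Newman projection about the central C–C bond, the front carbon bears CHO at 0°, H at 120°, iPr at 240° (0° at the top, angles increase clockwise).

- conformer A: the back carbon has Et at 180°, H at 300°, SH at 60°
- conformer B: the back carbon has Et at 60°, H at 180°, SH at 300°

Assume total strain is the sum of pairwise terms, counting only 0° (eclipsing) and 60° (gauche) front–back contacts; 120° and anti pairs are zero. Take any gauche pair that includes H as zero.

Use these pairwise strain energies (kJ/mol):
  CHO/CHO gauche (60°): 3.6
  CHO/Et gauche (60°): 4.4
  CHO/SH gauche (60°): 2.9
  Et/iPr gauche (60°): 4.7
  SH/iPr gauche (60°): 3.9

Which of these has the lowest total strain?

A

A (staggered): CHO(0°)/SH(60°) gauche 2.9; iPr(240°)/Et(180°) gauche 4.7 → 7.6 kJ/mol.
B (staggered): CHO(0°)/Et(60°) gauche 4.4; CHO(0°)/SH(300°) gauche 2.9; iPr(240°)/SH(300°) gauche 3.9 → 11.2 kJ/mol.
A has the lowest total (7.6 kJ/mol).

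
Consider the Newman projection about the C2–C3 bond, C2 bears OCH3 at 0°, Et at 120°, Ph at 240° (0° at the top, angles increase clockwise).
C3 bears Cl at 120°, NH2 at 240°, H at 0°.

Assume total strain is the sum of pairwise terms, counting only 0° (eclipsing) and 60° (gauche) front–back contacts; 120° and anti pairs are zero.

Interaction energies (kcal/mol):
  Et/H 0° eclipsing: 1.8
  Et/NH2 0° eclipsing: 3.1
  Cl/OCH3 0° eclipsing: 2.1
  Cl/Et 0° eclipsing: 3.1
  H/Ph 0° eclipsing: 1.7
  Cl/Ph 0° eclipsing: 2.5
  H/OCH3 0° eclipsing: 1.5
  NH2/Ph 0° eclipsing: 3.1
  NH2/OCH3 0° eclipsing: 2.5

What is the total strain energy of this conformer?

7.7 kcal/mol

This conformer (eclipsed): OCH3(0°)/H(0°) eclipsed 1.5; Et(120°)/Cl(120°) eclipsed 3.1; Ph(240°)/NH2(240°) eclipsed 3.1 → 7.7 kcal/mol.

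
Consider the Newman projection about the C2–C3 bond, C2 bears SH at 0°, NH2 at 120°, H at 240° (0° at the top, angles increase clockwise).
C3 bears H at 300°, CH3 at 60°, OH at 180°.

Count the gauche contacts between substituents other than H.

Non-H gauche pairs: SH(0°)/CH3(60°); NH2(120°)/CH3(60°); NH2(120°)/OH(180°) — 3 interactions.

3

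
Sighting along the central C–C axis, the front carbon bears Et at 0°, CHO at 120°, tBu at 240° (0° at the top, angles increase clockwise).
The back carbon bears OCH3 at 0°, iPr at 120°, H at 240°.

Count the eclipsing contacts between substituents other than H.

2

Non-H eclipsing pairs: Et(0°)/OCH3(0°); CHO(120°)/iPr(120°) — 2 interactions.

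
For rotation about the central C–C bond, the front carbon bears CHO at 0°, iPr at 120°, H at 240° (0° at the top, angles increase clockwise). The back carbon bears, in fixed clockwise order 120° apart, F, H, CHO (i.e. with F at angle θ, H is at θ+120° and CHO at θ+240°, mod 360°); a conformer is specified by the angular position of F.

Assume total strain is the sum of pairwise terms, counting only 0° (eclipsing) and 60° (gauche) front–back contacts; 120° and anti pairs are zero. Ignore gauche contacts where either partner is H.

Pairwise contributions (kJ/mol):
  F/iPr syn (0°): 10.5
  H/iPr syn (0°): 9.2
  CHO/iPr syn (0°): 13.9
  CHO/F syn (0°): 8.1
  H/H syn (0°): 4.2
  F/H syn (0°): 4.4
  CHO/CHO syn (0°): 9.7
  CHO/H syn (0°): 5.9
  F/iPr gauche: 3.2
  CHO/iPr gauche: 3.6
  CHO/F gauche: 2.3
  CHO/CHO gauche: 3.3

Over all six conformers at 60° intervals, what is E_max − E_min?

F at 0° (eclipsed): CHO(0°)/F(0°) eclipsed 8.1; iPr(120°)/H(120°) eclipsed 9.2; H(240°)/CHO(240°) eclipsed 5.9 → 23.2 kJ/mol.
F at 60° (staggered): CHO(0°)/F(60°) gauche 2.3; CHO(0°)/CHO(300°) gauche 3.3; iPr(120°)/F(60°) gauche 3.2 → 8.8 kJ/mol.
F at 120° (eclipsed): CHO(0°)/CHO(0°) eclipsed 9.7; iPr(120°)/F(120°) eclipsed 10.5; H(240°)/H(240°) eclipsed 4.2 → 24.4 kJ/mol.
F at 180° (staggered): CHO(0°)/CHO(60°) gauche 3.3; iPr(120°)/F(180°) gauche 3.2; iPr(120°)/CHO(60°) gauche 3.6 → 10.1 kJ/mol.
F at 240° (eclipsed): CHO(0°)/H(0°) eclipsed 5.9; iPr(120°)/CHO(120°) eclipsed 13.9; H(240°)/F(240°) eclipsed 4.4 → 24.2 kJ/mol.
F at 300° (staggered): CHO(0°)/F(300°) gauche 2.3; iPr(120°)/CHO(180°) gauche 3.6 → 5.9 kJ/mol.
Max at 120° (24.4 kJ/mol), min at 300° (5.9 kJ/mol); barrier = 18.5 kJ/mol.

18.5 kJ/mol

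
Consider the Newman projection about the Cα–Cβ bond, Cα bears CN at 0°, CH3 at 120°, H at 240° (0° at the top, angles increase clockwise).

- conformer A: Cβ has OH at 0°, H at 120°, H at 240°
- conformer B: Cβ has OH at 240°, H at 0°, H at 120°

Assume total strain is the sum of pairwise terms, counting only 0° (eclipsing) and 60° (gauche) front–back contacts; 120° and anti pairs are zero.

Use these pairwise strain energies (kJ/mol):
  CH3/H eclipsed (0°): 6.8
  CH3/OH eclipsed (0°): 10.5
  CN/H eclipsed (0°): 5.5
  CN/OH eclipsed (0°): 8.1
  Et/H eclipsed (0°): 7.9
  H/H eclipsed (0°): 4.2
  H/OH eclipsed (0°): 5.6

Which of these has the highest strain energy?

A (eclipsed): CN–OH eclipsed, CH3–H eclipsed, H–H eclipsed; 8.1 + 6.8 + 4.2 = 19.1 kJ/mol.
B (eclipsed): CN–H eclipsed, CH3–H eclipsed, H–OH eclipsed; 5.5 + 6.8 + 5.6 = 17.9 kJ/mol.
A has the highest total (19.1 kJ/mol).

A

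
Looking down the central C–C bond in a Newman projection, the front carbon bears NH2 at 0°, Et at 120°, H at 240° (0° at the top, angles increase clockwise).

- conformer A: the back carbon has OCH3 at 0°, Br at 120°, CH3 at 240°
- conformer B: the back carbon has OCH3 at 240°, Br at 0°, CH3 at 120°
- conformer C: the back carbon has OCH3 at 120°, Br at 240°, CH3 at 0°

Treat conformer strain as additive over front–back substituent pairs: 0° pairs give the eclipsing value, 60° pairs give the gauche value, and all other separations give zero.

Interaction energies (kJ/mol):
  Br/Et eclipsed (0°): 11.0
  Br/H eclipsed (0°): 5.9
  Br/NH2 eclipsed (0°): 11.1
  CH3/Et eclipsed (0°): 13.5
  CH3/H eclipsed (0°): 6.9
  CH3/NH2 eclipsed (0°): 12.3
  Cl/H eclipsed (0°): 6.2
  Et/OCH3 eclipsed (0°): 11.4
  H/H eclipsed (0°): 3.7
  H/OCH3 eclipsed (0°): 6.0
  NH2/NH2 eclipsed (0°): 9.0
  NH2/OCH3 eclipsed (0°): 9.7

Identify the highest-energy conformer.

A is eclipsed. NH2 at 0° is eclipsed with OCH3 at 0° (9.7); Et at 120° is eclipsed with Br at 120° (11.0); H at 240° is eclipsed with CH3 at 240° (6.9). Total 27.6 kJ/mol.
B is eclipsed. NH2 at 0° is eclipsed with Br at 0° (11.1); Et at 120° is eclipsed with CH3 at 120° (13.5); H at 240° is eclipsed with OCH3 at 240° (6.0). Total 30.6 kJ/mol.
C is eclipsed. NH2 at 0° is eclipsed with CH3 at 0° (12.3); Et at 120° is eclipsed with OCH3 at 120° (11.4); H at 240° is eclipsed with Br at 240° (5.9). Total 29.6 kJ/mol.
B has the highest total (30.6 kJ/mol).

B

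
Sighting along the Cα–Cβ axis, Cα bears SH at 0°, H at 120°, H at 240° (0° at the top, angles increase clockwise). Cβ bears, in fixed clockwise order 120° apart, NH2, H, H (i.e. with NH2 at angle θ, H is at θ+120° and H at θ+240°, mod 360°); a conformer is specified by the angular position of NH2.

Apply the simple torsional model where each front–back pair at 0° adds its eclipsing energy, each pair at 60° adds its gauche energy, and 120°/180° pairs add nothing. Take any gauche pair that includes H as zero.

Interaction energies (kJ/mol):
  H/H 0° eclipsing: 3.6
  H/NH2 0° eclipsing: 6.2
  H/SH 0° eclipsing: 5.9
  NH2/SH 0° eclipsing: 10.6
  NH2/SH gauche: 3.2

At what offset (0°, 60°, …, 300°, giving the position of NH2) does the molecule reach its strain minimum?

180°

NH2 at 0° is eclipsed. SH at 0° is eclipsed with NH2 at 0° (10.6); H at 120° is eclipsed with H at 120° (3.6); H at 240° is eclipsed with H at 240° (3.6). Total 17.8 kJ/mol.
NH2 at 60° is staggered. SH at 0° is gauche with NH2 at 60° (3.2). Total 3.2 kJ/mol.
NH2 at 120° is eclipsed. SH at 0° is eclipsed with H at 0° (5.9); H at 120° is eclipsed with NH2 at 120° (6.2); H at 240° is eclipsed with H at 240° (3.6). Total 15.7 kJ/mol.
NH2 at 180° (staggered): no non-H gauche contacts → 0.0 kJ/mol.
NH2 at 240° is eclipsed. SH at 0° is eclipsed with H at 0° (5.9); H at 120° is eclipsed with H at 120° (3.6); H at 240° is eclipsed with NH2 at 240° (6.2). Total 15.7 kJ/mol.
NH2 at 300° is staggered. SH at 0° is gauche with NH2 at 300° (3.2). Total 3.2 kJ/mol.
The minimum (0.0 kJ/mol) occurs with NH2 at 180°.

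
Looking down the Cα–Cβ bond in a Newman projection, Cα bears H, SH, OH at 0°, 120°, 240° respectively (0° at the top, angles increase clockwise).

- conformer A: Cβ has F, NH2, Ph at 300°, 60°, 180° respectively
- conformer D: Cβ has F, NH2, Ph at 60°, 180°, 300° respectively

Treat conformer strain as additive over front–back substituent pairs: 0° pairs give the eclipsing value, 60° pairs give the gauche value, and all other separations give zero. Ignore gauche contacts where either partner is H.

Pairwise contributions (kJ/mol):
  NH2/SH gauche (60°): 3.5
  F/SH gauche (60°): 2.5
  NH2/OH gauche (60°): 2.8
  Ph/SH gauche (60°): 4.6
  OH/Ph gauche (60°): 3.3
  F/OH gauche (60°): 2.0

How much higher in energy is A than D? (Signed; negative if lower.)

A (staggered): SH–NH2 gauche, SH–Ph gauche, OH–F gauche, OH–Ph gauche; 3.5 + 4.6 + 2.0 + 3.3 = 13.4 kJ/mol.
D (staggered): SH–F gauche, SH–NH2 gauche, OH–NH2 gauche, OH–Ph gauche; 2.5 + 3.5 + 2.8 + 3.3 = 12.1 kJ/mol.
E(A) − E(D) = 13.4 − 12.1 = +1.3 kJ/mol.

+1.3 kJ/mol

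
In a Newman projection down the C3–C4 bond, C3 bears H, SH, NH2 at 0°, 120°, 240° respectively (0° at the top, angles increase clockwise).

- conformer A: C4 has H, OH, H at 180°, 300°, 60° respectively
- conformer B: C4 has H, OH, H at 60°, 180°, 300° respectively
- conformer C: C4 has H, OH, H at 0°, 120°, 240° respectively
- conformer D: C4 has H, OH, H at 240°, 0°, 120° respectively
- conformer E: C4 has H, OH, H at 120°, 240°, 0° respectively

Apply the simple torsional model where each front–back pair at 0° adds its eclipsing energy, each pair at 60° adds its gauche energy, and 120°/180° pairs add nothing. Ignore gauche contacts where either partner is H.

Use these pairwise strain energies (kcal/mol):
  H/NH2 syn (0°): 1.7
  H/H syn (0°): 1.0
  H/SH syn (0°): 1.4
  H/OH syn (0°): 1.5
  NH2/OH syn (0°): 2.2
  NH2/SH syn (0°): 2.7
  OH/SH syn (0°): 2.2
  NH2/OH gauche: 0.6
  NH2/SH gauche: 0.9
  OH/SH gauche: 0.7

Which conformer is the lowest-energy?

A

A (staggered): NH2(240°)/OH(300°) gauche 0.6 → 0.6 kcal/mol.
B (staggered): SH(120°)/OH(180°) gauche 0.7; NH2(240°)/OH(180°) gauche 0.6 → 1.3 kcal/mol.
C (eclipsed): H(0°)/H(0°) eclipsed 1.0; SH(120°)/OH(120°) eclipsed 2.2; NH2(240°)/H(240°) eclipsed 1.7 → 4.9 kcal/mol.
D (eclipsed): H(0°)/OH(0°) eclipsed 1.5; SH(120°)/H(120°) eclipsed 1.4; NH2(240°)/H(240°) eclipsed 1.7 → 4.6 kcal/mol.
E (eclipsed): H(0°)/H(0°) eclipsed 1.0; SH(120°)/H(120°) eclipsed 1.4; NH2(240°)/OH(240°) eclipsed 2.2 → 4.6 kcal/mol.
A has the lowest total (0.6 kcal/mol).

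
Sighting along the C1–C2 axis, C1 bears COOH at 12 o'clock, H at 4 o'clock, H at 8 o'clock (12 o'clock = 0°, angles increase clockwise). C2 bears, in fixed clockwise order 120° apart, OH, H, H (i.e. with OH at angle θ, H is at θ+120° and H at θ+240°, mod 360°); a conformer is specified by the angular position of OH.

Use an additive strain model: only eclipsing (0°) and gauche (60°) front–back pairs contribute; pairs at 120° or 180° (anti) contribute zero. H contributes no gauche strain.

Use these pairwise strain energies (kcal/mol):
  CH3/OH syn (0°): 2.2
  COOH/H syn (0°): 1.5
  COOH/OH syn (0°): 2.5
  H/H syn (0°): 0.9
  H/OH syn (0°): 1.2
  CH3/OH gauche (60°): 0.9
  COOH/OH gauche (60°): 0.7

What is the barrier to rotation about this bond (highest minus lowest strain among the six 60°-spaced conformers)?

OH at 0° (eclipsed): COOH–OH eclipsed, H–H eclipsed, H–H eclipsed; 2.5 + 0.9 + 0.9 = 4.3 kcal/mol.
OH at 60° (staggered): COOH–OH gauche; 0.7 = 0.7 kcal/mol.
OH at 120° (eclipsed): COOH–H eclipsed, H–OH eclipsed, H–H eclipsed; 1.5 + 1.2 + 0.9 = 3.6 kcal/mol.
OH at 180° (staggered): no non-H gauche contacts → 0.0 kcal/mol.
OH at 240° (eclipsed): COOH–H eclipsed, H–H eclipsed, H–OH eclipsed; 1.5 + 0.9 + 1.2 = 3.6 kcal/mol.
OH at 300° (staggered): COOH–OH gauche; 0.7 = 0.7 kcal/mol.
Max at 0° (4.3 kcal/mol), min at 180° (0.0 kcal/mol); barrier = 4.3 kcal/mol.

4.3 kcal/mol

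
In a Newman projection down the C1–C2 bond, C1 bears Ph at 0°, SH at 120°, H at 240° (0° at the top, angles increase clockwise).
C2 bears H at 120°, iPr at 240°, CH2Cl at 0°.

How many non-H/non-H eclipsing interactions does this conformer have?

Non-H eclipsing pairs: Ph(0°)/CH2Cl(0°) — 1 interaction.

1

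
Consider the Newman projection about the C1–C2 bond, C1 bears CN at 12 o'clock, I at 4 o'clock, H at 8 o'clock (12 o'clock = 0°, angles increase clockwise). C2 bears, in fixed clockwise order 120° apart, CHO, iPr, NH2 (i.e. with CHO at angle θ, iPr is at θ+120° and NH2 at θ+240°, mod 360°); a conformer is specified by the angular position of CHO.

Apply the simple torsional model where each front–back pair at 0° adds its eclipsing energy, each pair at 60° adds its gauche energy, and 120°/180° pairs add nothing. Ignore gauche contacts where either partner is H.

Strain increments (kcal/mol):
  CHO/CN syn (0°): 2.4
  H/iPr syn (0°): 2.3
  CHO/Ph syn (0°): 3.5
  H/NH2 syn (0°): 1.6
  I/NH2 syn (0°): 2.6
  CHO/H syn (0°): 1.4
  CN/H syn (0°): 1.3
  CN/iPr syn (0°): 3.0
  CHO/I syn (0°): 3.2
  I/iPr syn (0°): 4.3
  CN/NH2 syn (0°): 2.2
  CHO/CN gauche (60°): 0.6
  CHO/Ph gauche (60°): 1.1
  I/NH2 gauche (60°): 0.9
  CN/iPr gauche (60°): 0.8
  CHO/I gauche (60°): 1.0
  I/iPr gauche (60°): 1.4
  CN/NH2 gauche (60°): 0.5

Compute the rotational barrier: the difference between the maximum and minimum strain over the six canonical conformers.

CHO at 0° (eclipsed): CN–CHO eclipsed, I–iPr eclipsed, H–NH2 eclipsed; 2.4 + 4.3 + 1.6 = 8.3 kcal/mol.
CHO at 60° (staggered): CN–CHO gauche, CN–NH2 gauche, I–CHO gauche, I–iPr gauche; 0.6 + 0.5 + 1.0 + 1.4 = 3.5 kcal/mol.
CHO at 120° (eclipsed): CN–NH2 eclipsed, I–CHO eclipsed, H–iPr eclipsed; 2.2 + 3.2 + 2.3 = 7.7 kcal/mol.
CHO at 180° (staggered): CN–iPr gauche, CN–NH2 gauche, I–CHO gauche, I–NH2 gauche; 0.8 + 0.5 + 1.0 + 0.9 = 3.2 kcal/mol.
CHO at 240° (eclipsed): CN–iPr eclipsed, I–NH2 eclipsed, H–CHO eclipsed; 3.0 + 2.6 + 1.4 = 7.0 kcal/mol.
CHO at 300° (staggered): CN–CHO gauche, CN–iPr gauche, I–iPr gauche, I–NH2 gauche; 0.6 + 0.8 + 1.4 + 0.9 = 3.7 kcal/mol.
Max at 0° (8.3 kcal/mol), min at 180° (3.2 kcal/mol); barrier = 5.1 kcal/mol.

5.1 kcal/mol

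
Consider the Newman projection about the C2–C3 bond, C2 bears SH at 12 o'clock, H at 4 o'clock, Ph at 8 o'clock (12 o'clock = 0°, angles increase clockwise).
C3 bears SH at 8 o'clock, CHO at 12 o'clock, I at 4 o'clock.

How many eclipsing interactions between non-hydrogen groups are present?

2

Non-H eclipsing pairs: SH(0°)/CHO(0°); Ph(240°)/SH(240°) — 2 interactions.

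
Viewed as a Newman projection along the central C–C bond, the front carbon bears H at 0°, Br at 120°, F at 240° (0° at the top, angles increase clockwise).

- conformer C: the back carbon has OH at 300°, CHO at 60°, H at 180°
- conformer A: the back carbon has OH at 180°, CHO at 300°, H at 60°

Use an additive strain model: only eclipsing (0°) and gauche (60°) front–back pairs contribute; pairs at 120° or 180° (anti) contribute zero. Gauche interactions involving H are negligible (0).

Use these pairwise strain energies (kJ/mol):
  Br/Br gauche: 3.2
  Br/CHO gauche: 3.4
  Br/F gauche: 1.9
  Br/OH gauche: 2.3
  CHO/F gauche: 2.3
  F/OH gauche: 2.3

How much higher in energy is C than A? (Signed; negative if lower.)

C (staggered): Br(120°)/CHO(60°) gauche 3.4; F(240°)/OH(300°) gauche 2.3 → 5.7 kJ/mol.
A (staggered): Br(120°)/OH(180°) gauche 2.3; F(240°)/OH(180°) gauche 2.3; F(240°)/CHO(300°) gauche 2.3 → 6.9 kJ/mol.
E(C) − E(A) = 5.7 − 6.9 = -1.2 kJ/mol.

-1.2 kJ/mol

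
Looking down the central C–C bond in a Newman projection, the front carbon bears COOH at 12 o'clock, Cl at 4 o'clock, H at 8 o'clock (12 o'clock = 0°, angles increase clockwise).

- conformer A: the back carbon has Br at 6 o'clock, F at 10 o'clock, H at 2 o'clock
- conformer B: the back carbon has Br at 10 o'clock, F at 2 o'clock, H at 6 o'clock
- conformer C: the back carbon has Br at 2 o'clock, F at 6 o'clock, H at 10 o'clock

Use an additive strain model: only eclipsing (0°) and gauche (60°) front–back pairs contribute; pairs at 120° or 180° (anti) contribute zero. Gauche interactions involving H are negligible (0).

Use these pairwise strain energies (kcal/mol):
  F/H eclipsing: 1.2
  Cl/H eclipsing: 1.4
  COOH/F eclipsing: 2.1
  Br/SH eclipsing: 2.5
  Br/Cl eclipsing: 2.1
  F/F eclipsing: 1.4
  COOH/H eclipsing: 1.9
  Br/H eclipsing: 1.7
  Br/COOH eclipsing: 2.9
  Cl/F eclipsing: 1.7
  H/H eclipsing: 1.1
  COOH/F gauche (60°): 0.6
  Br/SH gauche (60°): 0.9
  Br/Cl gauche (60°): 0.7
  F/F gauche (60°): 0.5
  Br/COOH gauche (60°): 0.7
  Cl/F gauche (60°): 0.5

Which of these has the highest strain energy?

C

A (staggered): COOH–F gauche, Cl–Br gauche; 0.6 + 0.7 = 1.3 kcal/mol.
B (staggered): COOH–Br gauche, COOH–F gauche, Cl–F gauche; 0.7 + 0.6 + 0.5 = 1.8 kcal/mol.
C (staggered): COOH–Br gauche, Cl–Br gauche, Cl–F gauche; 0.7 + 0.7 + 0.5 = 1.9 kcal/mol.
C has the highest total (1.9 kcal/mol).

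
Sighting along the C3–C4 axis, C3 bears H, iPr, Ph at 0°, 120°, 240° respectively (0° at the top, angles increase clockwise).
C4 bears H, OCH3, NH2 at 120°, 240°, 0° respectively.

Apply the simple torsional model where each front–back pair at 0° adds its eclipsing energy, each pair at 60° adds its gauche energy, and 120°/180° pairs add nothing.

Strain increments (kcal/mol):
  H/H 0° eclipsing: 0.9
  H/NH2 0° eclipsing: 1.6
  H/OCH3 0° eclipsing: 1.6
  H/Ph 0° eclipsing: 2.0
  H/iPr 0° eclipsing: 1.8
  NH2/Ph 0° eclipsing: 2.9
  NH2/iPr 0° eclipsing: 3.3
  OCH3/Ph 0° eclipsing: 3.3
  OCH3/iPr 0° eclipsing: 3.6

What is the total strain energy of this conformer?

This conformer (eclipsed): H(0°)/NH2(0°) eclipsed 1.6; iPr(120°)/H(120°) eclipsed 1.8; Ph(240°)/OCH3(240°) eclipsed 3.3 → 6.7 kcal/mol.

6.7 kcal/mol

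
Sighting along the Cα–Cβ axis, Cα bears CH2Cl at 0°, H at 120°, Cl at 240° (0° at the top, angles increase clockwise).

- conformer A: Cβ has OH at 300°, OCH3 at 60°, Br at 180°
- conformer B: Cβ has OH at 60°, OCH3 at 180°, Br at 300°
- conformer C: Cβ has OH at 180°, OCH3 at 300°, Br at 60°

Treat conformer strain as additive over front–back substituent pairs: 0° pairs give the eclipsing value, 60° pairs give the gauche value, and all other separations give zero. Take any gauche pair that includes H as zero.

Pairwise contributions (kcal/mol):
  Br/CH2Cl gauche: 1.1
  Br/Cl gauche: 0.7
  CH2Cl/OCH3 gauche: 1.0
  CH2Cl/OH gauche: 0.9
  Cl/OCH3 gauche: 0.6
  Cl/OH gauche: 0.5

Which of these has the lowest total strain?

A

A (staggered): CH2Cl–OH gauche, CH2Cl–OCH3 gauche, Cl–OH gauche, Cl–Br gauche; 0.9 + 1.0 + 0.5 + 0.7 = 3.1 kcal/mol.
B (staggered): CH2Cl–OH gauche, CH2Cl–Br gauche, Cl–OCH3 gauche, Cl–Br gauche; 0.9 + 1.1 + 0.6 + 0.7 = 3.3 kcal/mol.
C (staggered): CH2Cl–OCH3 gauche, CH2Cl–Br gauche, Cl–OH gauche, Cl–OCH3 gauche; 1.0 + 1.1 + 0.5 + 0.6 = 3.2 kcal/mol.
A has the lowest total (3.1 kcal/mol).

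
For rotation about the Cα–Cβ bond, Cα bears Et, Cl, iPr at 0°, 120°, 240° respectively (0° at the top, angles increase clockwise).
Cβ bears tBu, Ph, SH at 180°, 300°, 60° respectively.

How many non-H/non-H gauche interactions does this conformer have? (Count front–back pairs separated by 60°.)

Non-H gauche pairs: Et(0°)/Ph(300°); Et(0°)/SH(60°); Cl(120°)/tBu(180°); Cl(120°)/SH(60°); iPr(240°)/tBu(180°); iPr(240°)/Ph(300°) — 6 interactions.

6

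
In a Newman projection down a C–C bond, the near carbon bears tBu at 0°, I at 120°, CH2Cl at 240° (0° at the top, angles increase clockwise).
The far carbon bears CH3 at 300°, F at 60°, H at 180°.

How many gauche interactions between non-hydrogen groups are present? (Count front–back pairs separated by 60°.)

Non-H gauche pairs: tBu(0°)/CH3(300°); tBu(0°)/F(60°); I(120°)/F(60°); CH2Cl(240°)/CH3(300°) — 4 interactions.

4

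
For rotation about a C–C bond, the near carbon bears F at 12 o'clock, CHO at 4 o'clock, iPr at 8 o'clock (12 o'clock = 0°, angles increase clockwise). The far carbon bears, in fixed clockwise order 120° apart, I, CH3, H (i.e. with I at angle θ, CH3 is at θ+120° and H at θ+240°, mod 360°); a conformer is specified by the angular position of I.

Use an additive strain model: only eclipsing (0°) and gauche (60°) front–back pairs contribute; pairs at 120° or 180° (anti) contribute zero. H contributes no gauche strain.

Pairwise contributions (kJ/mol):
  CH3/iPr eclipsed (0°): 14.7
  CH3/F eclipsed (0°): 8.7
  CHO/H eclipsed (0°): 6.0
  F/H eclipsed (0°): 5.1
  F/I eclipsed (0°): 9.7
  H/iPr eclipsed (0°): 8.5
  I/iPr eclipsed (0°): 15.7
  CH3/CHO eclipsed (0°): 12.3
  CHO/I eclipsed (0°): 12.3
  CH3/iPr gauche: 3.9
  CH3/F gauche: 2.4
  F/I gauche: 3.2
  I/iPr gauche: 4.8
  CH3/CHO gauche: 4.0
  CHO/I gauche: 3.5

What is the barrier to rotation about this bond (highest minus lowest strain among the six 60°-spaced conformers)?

17.7 kJ/mol

I at 0° is eclipsed. F at 0° is eclipsed with I at 0° (9.7); CHO at 120° is eclipsed with CH3 at 120° (12.3); iPr at 240° is eclipsed with H at 240° (8.5). Total 30.5 kJ/mol.
I at 60° is staggered. F at 0° is gauche with I at 60° (3.2); CHO at 120° is gauche with I at 60° (3.5); CHO at 120° is gauche with CH3 at 180° (4.0); iPr at 240° is gauche with CH3 at 180° (3.9). Total 14.6 kJ/mol.
I at 120° is eclipsed. F at 0° is eclipsed with H at 0° (5.1); CHO at 120° is eclipsed with I at 120° (12.3); iPr at 240° is eclipsed with CH3 at 240° (14.7). Total 32.1 kJ/mol.
I at 180° is staggered. F at 0° is gauche with CH3 at 300° (2.4); CHO at 120° is gauche with I at 180° (3.5); iPr at 240° is gauche with I at 180° (4.8); iPr at 240° is gauche with CH3 at 300° (3.9). Total 14.6 kJ/mol.
I at 240° is eclipsed. F at 0° is eclipsed with CH3 at 0° (8.7); CHO at 120° is eclipsed with H at 120° (6.0); iPr at 240° is eclipsed with I at 240° (15.7). Total 30.4 kJ/mol.
I at 300° is staggered. F at 0° is gauche with I at 300° (3.2); F at 0° is gauche with CH3 at 60° (2.4); CHO at 120° is gauche with CH3 at 60° (4.0); iPr at 240° is gauche with I at 300° (4.8). Total 14.4 kJ/mol.
Max at 120° (32.1 kJ/mol), min at 300° (14.4 kJ/mol); barrier = 17.7 kJ/mol.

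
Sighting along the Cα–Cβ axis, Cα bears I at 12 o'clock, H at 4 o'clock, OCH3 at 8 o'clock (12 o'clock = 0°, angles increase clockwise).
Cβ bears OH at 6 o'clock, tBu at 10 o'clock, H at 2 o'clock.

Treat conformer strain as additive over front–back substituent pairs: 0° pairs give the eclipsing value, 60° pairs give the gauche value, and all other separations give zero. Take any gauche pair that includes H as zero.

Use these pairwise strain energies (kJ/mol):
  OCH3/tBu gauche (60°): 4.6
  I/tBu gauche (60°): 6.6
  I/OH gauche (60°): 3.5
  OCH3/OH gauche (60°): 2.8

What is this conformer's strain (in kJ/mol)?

This conformer is staggered. I at 0° is gauche with tBu at 300° (6.6); OCH3 at 240° is gauche with OH at 180° (2.8); OCH3 at 240° is gauche with tBu at 300° (4.6). Total 14.0 kJ/mol.

14.0 kJ/mol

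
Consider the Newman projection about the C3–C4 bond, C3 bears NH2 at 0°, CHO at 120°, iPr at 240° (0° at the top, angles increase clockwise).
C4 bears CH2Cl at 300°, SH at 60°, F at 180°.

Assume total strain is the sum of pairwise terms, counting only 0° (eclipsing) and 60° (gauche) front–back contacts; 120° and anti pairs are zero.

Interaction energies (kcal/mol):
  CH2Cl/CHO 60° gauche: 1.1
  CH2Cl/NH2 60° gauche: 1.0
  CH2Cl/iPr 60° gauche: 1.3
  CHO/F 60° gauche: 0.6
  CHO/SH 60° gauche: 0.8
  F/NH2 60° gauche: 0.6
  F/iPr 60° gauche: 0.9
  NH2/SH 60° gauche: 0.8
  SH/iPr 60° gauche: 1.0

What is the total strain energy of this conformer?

This conformer (staggered): NH2(0°)/CH2Cl(300°) gauche 1.0; NH2(0°)/SH(60°) gauche 0.8; CHO(120°)/SH(60°) gauche 0.8; CHO(120°)/F(180°) gauche 0.6; iPr(240°)/CH2Cl(300°) gauche 1.3; iPr(240°)/F(180°) gauche 0.9 → 5.4 kcal/mol.

5.4 kcal/mol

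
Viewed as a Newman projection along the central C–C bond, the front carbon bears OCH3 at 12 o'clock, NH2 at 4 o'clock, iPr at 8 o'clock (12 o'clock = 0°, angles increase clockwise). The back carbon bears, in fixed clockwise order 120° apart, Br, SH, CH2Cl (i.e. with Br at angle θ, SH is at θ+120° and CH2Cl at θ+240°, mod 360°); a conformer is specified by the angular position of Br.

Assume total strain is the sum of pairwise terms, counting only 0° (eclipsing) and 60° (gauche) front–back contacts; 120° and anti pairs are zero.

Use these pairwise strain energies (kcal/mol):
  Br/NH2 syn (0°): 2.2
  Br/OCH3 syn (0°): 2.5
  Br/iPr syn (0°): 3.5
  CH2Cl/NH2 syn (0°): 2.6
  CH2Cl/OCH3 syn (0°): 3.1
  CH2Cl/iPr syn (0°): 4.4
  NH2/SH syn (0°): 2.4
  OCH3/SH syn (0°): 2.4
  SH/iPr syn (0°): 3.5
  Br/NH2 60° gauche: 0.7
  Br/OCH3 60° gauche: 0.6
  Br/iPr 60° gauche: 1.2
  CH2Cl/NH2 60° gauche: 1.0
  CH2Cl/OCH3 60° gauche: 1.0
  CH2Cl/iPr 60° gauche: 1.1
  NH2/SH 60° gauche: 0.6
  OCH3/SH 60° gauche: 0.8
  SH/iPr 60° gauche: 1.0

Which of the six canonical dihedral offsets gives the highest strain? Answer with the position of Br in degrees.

0°

Br at 0° (eclipsed): OCH3–Br eclipsed, NH2–SH eclipsed, iPr–CH2Cl eclipsed; 2.5 + 2.4 + 4.4 = 9.3 kcal/mol.
Br at 60° (staggered): OCH3–Br gauche, OCH3–CH2Cl gauche, NH2–Br gauche, NH2–SH gauche, iPr–SH gauche, iPr–CH2Cl gauche; 0.6 + 1.0 + 0.7 + 0.6 + 1.0 + 1.1 = 5.0 kcal/mol.
Br at 120° (eclipsed): OCH3–CH2Cl eclipsed, NH2–Br eclipsed, iPr–SH eclipsed; 3.1 + 2.2 + 3.5 = 8.8 kcal/mol.
Br at 180° (staggered): OCH3–SH gauche, OCH3–CH2Cl gauche, NH2–Br gauche, NH2–CH2Cl gauche, iPr–Br gauche, iPr–SH gauche; 0.8 + 1.0 + 0.7 + 1.0 + 1.2 + 1.0 = 5.7 kcal/mol.
Br at 240° (eclipsed): OCH3–SH eclipsed, NH2–CH2Cl eclipsed, iPr–Br eclipsed; 2.4 + 2.6 + 3.5 = 8.5 kcal/mol.
Br at 300° (staggered): OCH3–Br gauche, OCH3–SH gauche, NH2–SH gauche, NH2–CH2Cl gauche, iPr–Br gauche, iPr–CH2Cl gauche; 0.6 + 0.8 + 0.6 + 1.0 + 1.2 + 1.1 = 5.3 kcal/mol.
The maximum (9.3 kcal/mol) occurs with Br at 0°.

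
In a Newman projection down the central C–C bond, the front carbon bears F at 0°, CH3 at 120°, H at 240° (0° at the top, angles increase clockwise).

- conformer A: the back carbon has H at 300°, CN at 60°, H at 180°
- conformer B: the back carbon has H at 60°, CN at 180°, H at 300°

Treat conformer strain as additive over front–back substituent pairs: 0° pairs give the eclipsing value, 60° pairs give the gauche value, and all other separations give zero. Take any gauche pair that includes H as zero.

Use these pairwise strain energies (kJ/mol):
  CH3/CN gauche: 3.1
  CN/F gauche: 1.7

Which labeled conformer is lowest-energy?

B

A (staggered): F(0°)/CN(60°) gauche 1.7; CH3(120°)/CN(60°) gauche 3.1 → 4.8 kJ/mol.
B (staggered): CH3(120°)/CN(180°) gauche 3.1 → 3.1 kJ/mol.
B has the lowest total (3.1 kJ/mol).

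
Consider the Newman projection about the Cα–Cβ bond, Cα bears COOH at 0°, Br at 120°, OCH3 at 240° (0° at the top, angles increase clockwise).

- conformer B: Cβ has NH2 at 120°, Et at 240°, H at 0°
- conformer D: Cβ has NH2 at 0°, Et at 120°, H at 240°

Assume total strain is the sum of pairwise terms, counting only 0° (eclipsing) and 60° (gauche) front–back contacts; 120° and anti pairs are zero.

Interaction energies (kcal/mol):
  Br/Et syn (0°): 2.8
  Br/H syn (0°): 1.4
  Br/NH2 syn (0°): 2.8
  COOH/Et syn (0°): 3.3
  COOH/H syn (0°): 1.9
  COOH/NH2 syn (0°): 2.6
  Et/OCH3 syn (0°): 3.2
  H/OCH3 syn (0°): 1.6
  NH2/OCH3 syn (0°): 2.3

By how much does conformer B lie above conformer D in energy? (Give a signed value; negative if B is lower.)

B (eclipsed): COOH–H eclipsed, Br–NH2 eclipsed, OCH3–Et eclipsed; 1.9 + 2.8 + 3.2 = 7.9 kcal/mol.
D (eclipsed): COOH–NH2 eclipsed, Br–Et eclipsed, OCH3–H eclipsed; 2.6 + 2.8 + 1.6 = 7.0 kcal/mol.
E(B) − E(D) = 7.9 − 7.0 = +0.9 kcal/mol.

+0.9 kcal/mol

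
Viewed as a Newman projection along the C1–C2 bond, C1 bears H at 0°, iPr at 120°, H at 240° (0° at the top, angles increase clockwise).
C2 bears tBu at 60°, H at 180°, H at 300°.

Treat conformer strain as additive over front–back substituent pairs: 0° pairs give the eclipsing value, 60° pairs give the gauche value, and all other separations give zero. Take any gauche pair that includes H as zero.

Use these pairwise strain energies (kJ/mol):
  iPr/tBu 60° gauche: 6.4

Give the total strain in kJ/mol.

6.4 kJ/mol

This conformer (staggered): iPr(120°)/tBu(60°) gauche 6.4 → 6.4 kJ/mol.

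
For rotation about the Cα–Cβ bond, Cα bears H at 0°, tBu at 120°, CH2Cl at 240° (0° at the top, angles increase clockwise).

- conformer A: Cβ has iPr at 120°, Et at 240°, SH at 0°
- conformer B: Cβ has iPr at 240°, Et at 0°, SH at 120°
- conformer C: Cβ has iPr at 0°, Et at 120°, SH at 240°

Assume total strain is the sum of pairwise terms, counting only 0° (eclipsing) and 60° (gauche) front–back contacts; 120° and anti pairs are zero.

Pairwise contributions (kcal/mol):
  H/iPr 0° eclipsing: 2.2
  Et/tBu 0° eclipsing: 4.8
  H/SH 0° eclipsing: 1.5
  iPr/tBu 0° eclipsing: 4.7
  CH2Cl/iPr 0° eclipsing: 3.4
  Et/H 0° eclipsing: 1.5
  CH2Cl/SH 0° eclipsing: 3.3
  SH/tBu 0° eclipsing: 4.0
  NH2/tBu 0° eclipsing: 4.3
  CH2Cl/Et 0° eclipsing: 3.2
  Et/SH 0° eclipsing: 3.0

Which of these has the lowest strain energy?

A (eclipsed): H(0°)/SH(0°) eclipsed 1.5; tBu(120°)/iPr(120°) eclipsed 4.7; CH2Cl(240°)/Et(240°) eclipsed 3.2 → 9.4 kcal/mol.
B (eclipsed): H(0°)/Et(0°) eclipsed 1.5; tBu(120°)/SH(120°) eclipsed 4.0; CH2Cl(240°)/iPr(240°) eclipsed 3.4 → 8.9 kcal/mol.
C (eclipsed): H(0°)/iPr(0°) eclipsed 2.2; tBu(120°)/Et(120°) eclipsed 4.8; CH2Cl(240°)/SH(240°) eclipsed 3.3 → 10.3 kcal/mol.
B has the lowest total (8.9 kcal/mol).

B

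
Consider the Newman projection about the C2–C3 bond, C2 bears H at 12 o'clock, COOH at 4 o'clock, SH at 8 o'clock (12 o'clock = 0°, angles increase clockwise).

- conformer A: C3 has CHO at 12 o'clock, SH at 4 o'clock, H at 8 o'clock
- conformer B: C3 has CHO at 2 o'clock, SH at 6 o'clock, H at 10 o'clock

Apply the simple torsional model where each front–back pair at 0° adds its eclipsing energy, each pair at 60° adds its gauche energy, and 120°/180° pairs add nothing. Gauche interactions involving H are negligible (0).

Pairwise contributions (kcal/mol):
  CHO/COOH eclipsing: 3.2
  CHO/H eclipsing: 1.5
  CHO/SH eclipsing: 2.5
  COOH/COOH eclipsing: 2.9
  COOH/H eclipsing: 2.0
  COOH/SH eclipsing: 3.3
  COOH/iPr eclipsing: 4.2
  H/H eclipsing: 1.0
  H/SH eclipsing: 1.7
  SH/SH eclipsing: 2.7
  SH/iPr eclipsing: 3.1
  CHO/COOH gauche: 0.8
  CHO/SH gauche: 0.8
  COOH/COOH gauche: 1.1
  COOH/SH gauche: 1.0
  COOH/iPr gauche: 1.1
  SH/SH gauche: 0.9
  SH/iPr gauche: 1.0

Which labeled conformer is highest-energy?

A is eclipsed. H at 0° is eclipsed with CHO at 0° (1.5); COOH at 120° is eclipsed with SH at 120° (3.3); SH at 240° is eclipsed with H at 240° (1.7). Total 6.5 kcal/mol.
B is staggered. COOH at 120° is gauche with CHO at 60° (0.8); COOH at 120° is gauche with SH at 180° (1.0); SH at 240° is gauche with SH at 180° (0.9). Total 2.7 kcal/mol.
A has the highest total (6.5 kcal/mol).

A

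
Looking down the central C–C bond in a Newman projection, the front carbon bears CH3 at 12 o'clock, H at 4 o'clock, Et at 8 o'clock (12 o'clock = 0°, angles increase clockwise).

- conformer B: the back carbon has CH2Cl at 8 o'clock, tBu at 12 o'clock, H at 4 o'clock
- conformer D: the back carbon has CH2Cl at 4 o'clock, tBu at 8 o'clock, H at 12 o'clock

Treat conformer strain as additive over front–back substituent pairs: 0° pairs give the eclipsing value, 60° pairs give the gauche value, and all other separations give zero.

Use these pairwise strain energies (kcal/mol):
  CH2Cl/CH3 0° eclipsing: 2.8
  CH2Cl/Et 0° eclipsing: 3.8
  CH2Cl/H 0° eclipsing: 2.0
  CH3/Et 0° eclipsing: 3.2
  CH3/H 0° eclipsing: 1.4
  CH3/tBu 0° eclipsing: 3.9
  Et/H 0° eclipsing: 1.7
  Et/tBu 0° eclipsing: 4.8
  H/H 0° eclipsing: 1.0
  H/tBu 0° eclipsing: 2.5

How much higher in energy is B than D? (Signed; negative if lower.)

+0.5 kcal/mol

B (eclipsed): CH3–tBu eclipsed, H–H eclipsed, Et–CH2Cl eclipsed; 3.9 + 1.0 + 3.8 = 8.7 kcal/mol.
D (eclipsed): CH3–H eclipsed, H–CH2Cl eclipsed, Et–tBu eclipsed; 1.4 + 2.0 + 4.8 = 8.2 kcal/mol.
E(B) − E(D) = 8.7 − 8.2 = +0.5 kcal/mol.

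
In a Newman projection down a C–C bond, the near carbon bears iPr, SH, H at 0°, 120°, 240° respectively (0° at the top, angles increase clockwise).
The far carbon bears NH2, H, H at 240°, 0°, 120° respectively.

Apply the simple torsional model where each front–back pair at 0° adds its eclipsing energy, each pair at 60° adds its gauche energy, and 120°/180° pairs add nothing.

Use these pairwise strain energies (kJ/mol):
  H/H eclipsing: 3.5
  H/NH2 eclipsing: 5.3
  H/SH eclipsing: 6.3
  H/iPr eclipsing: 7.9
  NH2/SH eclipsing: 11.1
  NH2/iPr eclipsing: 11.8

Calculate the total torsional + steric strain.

19.5 kJ/mol

This conformer is eclipsed. iPr at 0° is eclipsed with H at 0° (7.9); SH at 120° is eclipsed with H at 120° (6.3); H at 240° is eclipsed with NH2 at 240° (5.3). Total 19.5 kJ/mol.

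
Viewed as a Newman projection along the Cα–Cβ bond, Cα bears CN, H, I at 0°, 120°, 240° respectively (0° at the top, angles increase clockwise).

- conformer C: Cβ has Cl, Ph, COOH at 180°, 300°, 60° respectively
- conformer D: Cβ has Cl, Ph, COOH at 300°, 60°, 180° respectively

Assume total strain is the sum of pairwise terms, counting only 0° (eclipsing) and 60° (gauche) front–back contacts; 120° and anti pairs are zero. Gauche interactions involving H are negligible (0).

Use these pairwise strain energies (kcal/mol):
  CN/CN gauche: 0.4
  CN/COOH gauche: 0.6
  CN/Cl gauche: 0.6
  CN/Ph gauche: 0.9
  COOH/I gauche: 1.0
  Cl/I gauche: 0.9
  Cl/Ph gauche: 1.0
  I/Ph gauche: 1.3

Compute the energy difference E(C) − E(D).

C is staggered. CN at 0° is gauche with Ph at 300° (0.9); CN at 0° is gauche with COOH at 60° (0.6); I at 240° is gauche with Cl at 180° (0.9); I at 240° is gauche with Ph at 300° (1.3). Total 3.7 kcal/mol.
D is staggered. CN at 0° is gauche with Cl at 300° (0.6); CN at 0° is gauche with Ph at 60° (0.9); I at 240° is gauche with Cl at 300° (0.9); I at 240° is gauche with COOH at 180° (1.0). Total 3.4 kcal/mol.
E(C) − E(D) = 3.7 − 3.4 = +0.3 kcal/mol.

+0.3 kcal/mol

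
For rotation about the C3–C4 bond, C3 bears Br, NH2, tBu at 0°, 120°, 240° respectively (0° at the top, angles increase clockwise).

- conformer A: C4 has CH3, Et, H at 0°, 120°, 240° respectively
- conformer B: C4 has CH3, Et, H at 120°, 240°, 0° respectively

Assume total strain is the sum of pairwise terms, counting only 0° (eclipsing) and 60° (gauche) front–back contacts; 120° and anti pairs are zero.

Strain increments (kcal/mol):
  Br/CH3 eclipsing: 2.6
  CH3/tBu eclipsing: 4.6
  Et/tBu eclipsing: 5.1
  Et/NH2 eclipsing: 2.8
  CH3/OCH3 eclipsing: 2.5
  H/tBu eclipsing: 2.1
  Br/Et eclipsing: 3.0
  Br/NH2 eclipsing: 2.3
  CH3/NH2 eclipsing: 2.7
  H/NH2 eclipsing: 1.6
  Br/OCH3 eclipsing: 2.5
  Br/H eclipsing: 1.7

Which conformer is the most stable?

A (eclipsed): Br(0°)/CH3(0°) eclipsed 2.6; NH2(120°)/Et(120°) eclipsed 2.8; tBu(240°)/H(240°) eclipsed 2.1 → 7.5 kcal/mol.
B (eclipsed): Br(0°)/H(0°) eclipsed 1.7; NH2(120°)/CH3(120°) eclipsed 2.7; tBu(240°)/Et(240°) eclipsed 5.1 → 9.5 kcal/mol.
A has the lowest total (7.5 kcal/mol).

A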